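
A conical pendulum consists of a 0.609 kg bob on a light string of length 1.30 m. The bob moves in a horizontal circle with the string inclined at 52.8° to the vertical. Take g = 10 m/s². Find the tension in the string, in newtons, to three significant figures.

Vertically the bob has no acceleration, so T cosθ = mg.
T = mg/cosθ = 0.609 × 10.0 / cos 52.8° = 6.090/0.6046 = 10.07 N.

10.1 N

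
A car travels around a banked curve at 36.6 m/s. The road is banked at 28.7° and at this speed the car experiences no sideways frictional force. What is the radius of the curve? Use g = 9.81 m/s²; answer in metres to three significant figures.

Frictionless banking: tanθ = v²/(rg), so r = v²/(g tanθ).
r = (36.6)²/(9.81 × tan 28.7°) = 1340/(9.81 × 0.5475) = 1340/5.371 = 249.4 m.

249 m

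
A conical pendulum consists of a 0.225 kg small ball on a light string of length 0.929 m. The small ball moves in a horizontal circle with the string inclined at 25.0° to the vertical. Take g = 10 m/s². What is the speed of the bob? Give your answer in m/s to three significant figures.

The radius of the circle is r = L sinθ = 0.929 × sin 25.0° = 0.3926 m.
Horizontally T sinθ = mv²/r and vertically T cosθ = mg, so tanθ = v²/(rg).
v = √(r g tanθ) = √(0.3926 × 10.0 × 0.4663) = √1.831 = 1.353 m/s.

1.35 m/s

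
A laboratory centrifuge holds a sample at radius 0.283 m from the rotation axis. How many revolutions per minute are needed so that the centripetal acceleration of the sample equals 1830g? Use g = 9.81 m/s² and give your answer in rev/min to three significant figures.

2410 rev/min

Require ω²r = 1830g, so ω = √(1830 × 9.81/0.283) = 251.9 rad/s.
In rev/min: ω × 60/(2π) = 251.9 × 60/(2π) = 2405 rev/min.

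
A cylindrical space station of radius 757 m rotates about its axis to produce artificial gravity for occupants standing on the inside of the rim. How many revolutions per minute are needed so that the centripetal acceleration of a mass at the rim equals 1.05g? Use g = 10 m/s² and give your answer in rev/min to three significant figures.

1.12 rev/min

Require ω²r = 1.05g, so ω = √(1.05 × 10.0/757) = 0.1178 rad/s.
In rev/min: ω × 60/(2π) = 0.1178 × 60/(2π) = 1.125 rev/min.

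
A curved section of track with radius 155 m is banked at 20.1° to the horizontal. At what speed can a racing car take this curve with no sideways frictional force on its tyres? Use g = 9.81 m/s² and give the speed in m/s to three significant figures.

23.6 m/s

On a frictionless banked curve, N sinθ = mv²/r and N cosθ = mg, so tanθ = v²/(rg).
v = √(r g tanθ) = √(155 × 9.81 × tan 20.1°) = √(155 × 9.81 × 0.3659) = √556.4 = 23.59 m/s.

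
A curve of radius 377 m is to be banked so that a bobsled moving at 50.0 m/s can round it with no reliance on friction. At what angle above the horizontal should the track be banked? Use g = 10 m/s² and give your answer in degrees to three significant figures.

With no friction, the horizontal component of the normal force provides the centripetal force: N sinθ = mv²/r, while N cosθ = mg vertically.
Dividing: tanθ = v²/(r g) = (50.0)²/(377 × 10.0) = 2500/3770 = 0.6631.
θ = arctan(0.6631) = 33.55°.

33.5°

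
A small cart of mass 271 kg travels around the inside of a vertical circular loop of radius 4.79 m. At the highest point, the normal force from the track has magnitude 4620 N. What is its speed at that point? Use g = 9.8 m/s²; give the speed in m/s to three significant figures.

At the top, N + mg = mv²/r, so v = √(r(N/m + g)) = √(4.79 × (4620/271 + 9.8)) = √(4.79 × 26.85) = √128.6 = 11.34 m/s.

11.3 m/s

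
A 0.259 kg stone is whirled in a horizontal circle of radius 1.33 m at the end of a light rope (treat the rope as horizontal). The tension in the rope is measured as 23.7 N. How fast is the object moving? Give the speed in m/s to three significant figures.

11.0 m/s

T = m v²/r ⇒ v = √(T r / m) = √(23.7 × 1.33 / 0.259) = √121.7 = 11.03 m/s.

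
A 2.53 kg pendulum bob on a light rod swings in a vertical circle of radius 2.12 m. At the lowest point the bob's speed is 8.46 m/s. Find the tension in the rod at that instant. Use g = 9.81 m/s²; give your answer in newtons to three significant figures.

110 N

At the lowest point, T points up (toward the centre) and the weight mg points down (away from the centre), so the net inward force is T − mg = mv²/r.
T = m(v²/r + g) = 2.53 × ((8.46)²/2.12 + 9.81) = 2.53 × (33.76 + 9.81) = 2.53 × 43.57 = 110.2 N.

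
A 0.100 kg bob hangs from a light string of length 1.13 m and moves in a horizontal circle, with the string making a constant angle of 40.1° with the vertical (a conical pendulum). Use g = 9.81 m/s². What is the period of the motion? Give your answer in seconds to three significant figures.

1.87 s

r = L sinθ = 0.7279 m. From T sinθ = mω²r and T cosθ = mg: tanθ = ω²r/g, so ω² = g tanθ / r = g/(L cosθ).
ω = √(g/(L cosθ)) = √(9.81/(1.13 × 0.7649)) = √11.35 = 3.369 rad/s.
Period = 2π/ω = 1.865 s.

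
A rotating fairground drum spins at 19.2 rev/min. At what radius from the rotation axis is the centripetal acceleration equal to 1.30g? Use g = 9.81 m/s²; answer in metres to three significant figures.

3.15 m

ω = 19.2 rev/min × 2π/60 = 2.011 rad/s.
a_c = ω²r = 1.30g ⇒ r = 1.30 × 9.81 / (2.011)² = 12.75/4.043 = 3.155 m.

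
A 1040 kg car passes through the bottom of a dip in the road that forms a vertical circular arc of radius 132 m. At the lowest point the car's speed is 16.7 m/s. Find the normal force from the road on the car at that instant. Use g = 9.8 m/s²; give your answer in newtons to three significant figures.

12400 N

At the lowest point, N points up (toward the centre) and the weight mg points down (away from the centre), so the net inward force is N − mg = mv²/r.
N = m(v²/r + g) = 1040 × ((16.7)²/132 + 9.8) = 1040 × (2.113 + 9.8) = 1040 × 11.91 = 12390 N.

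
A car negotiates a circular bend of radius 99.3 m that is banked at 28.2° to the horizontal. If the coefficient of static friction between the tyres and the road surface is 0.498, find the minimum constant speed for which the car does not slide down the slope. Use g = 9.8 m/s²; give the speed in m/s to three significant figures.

At the minimum speed, friction acts up the slope at its limiting value f = μN. Radially (horizontal, toward centre): N sinθ − μN cosθ = mv²/r. Vertically: N cosθ + μN sinθ = mg.
Dividing: v² = r g (sinθ − μcosθ)/(cosθ + μsinθ).
sinθ − μcosθ = 0.4726 − 0.498×0.8813 = 0.03366; cosθ + μsinθ = 0.8813 + 0.498×0.4726 = 1.117.
v² = 99.3 × 9.8 × 0.03366/1.117 = 29.34 m²/s², so v = 5.416 m/s.

5.42 m/s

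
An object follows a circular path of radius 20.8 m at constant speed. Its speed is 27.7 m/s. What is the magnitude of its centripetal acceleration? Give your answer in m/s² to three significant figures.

36.9 m/s²

a_c = v²/r = (27.70)²/20.8 = 767.3/20.8 = 36.89 m/s².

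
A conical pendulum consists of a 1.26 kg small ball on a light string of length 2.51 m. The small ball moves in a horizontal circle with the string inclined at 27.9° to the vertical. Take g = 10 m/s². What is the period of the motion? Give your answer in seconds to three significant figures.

2.96 s

r = L sinθ = 1.175 m. From T sinθ = mω²r and T cosθ = mg: tanθ = ω²r/g, so ω² = g tanθ / r = g/(L cosθ).
ω = √(g/(L cosθ)) = √(10.0/(2.51 × 0.8838)) = √4.508 = 2.123 rad/s.
Period = 2π/ω = 2.959 s.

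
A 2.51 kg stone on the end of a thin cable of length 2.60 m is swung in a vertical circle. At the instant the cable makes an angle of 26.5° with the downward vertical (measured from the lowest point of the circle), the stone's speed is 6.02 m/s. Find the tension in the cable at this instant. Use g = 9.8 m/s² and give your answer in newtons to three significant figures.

Take the radial direction toward the centre of the circle as positive. The component of the weight along the string toward the centre is −mg cos φ (φ measured from the bottom), so Newton's second law along the string gives T − mg cos φ = m v²/r.
cos 26.5° = 0.8949, so T = m(v²/r + g cos φ) = 2.51 × ((6.02)²/2.60 + 9.8 × 0.8949) = 2.51 × (13.94 + (8.770)) = 2.51 × 22.71 = 57.00 N.

57.0 N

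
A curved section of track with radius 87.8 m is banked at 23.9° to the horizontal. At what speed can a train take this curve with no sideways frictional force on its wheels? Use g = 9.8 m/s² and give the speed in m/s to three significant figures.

19.5 m/s

On a frictionless banked curve, N sinθ = mv²/r and N cosθ = mg, so tanθ = v²/(rg).
v = √(r g tanθ) = √(87.8 × 9.8 × tan 23.9°) = √(87.8 × 9.8 × 0.4431) = √381.3 = 19.53 m/s.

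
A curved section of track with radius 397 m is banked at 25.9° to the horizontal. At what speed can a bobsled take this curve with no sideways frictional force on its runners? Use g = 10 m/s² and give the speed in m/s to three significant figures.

43.9 m/s

On a frictionless banked curve, N sinθ = mv²/r and N cosθ = mg, so tanθ = v²/(rg).
v = √(r g tanθ) = √(397 × 10.0 × tan 25.9°) = √(397 × 10.0 × 0.4856) = √1928 = 43.91 m/s.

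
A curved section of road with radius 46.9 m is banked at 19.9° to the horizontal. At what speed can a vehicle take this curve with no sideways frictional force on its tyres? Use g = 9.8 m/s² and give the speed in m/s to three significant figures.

On a frictionless banked curve, N sinθ = mv²/r and N cosθ = mg, so tanθ = v²/(rg).
v = √(r g tanθ) = √(46.9 × 9.8 × tan 19.9°) = √(46.9 × 9.8 × 0.3620) = √166.4 = 12.90 m/s.

12.9 m/s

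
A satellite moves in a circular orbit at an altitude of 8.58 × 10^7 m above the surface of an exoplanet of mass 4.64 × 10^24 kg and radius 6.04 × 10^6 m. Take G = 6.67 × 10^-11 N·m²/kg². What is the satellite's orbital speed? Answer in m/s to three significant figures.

1840 m/s

Orbital radius r = R + h = 6.04 × 10^6 + 8.58 × 10^7 = 9.184 × 10^7 m.
Gravity supplies the centripetal force: G M m / r² = m v² / r, so v = √(GM/r).
v = √(6.67 × 10^-11 × 4.64 × 10^24 / 9.184 × 10^7) = √(3.370 × 10^6) = 1836 m/s.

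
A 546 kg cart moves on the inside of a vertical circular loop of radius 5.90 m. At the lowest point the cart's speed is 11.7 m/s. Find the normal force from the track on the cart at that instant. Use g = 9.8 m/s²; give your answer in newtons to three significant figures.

18000 N

At the lowest point, N points up (toward the centre) and the weight mg points down (away from the centre), so the net inward force is N − mg = mv²/r.
N = m(v²/r + g) = 546 × ((11.7)²/5.90 + 9.8) = 546 × (23.20 + 9.8) = 546 × 33.00 = 18020 N.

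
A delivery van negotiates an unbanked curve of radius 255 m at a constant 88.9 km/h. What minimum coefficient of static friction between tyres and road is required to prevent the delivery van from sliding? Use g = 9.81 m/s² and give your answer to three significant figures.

0.244

v = 88.9/3.6 = 24.69 m/s.
Friction provides the centripetal force: μ_s m g = m v²/r, so μ_s = v²/(g r) = (24.69)²/(9.81 × 255) = 609.8/2502 = 0.2438.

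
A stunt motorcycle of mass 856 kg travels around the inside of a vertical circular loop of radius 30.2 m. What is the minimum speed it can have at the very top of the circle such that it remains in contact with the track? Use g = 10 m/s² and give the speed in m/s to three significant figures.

At the highest point the centre is directly below, so both the weight and N act inward: N + mg = mv²/r.
At minimum speed N → 0, so mg = mv_min²/r ⇒ v_min = √(g r) = √(10.0 × 30.2) = 17.38 m/s.

17.4 m/s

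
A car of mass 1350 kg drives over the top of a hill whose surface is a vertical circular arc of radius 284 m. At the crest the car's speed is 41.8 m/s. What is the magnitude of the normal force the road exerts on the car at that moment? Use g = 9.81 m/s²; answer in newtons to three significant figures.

4940 N

At the crest the centripetal acceleration points downward (toward the centre of the arc), so mg − N = mv²/r.
N = m(g − v²/r) = 1350 × (9.81 − (41.8)²/284) = 1350 × (9.81 − 6.152) = 1350 × 3.658 = 4938 N.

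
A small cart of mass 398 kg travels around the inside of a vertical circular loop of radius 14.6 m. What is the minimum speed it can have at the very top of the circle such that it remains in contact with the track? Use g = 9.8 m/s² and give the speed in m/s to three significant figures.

12.0 m/s

At the top, both weight mg and N point toward the centre: N + mg = mv²/r.
At minimum speed N → 0, so mg = mv_min²/r ⇒ v_min = √(g r) = √(9.8 × 14.6) = 11.96 m/s.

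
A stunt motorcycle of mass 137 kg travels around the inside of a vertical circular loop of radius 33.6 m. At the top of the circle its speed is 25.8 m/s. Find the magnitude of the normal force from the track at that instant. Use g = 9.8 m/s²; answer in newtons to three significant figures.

1370 N

At the top, both N and the weight mg point inward (toward the centre), so N + mg = mv²/r.
N = m(v²/r − g) = 137 × ((25.8)²/33.6 − 9.8) = 137 × (19.81 − 9.8) = 137 × 10.01 = 1371 N.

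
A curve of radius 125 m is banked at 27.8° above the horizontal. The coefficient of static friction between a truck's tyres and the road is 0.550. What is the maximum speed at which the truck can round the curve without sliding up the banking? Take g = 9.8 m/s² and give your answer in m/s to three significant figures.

43.1 m/s

At the maximum speed, friction acts down the slope at its limiting value f = μN. Radially (horizontal, toward centre): N sinθ + μN cosθ = mv²/r. Vertically: N cosθ − μN sinθ = mg.
Dividing: v² = r g (sinθ + μcosθ)/(cosθ − μsinθ).
sinθ + μcosθ = 0.4664 + 0.550×0.8846 = 0.9529; cosθ − μsinθ = 0.8846 − 0.550×0.4664 = 0.6281.
v² = 125 × 9.8 × 0.9529/0.6281 = 1859 m²/s², so v = 43.11 m/s.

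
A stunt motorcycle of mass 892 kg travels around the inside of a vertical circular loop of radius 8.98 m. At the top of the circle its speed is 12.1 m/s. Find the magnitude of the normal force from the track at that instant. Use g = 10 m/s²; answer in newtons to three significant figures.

At the top, both N and the weight mg point inward (toward the centre), so N + mg = mv²/r.
N = m(v²/r − g) = 892 × ((12.1)²/8.98 − 10.0) = 892 × (16.30 − 10.0) = 892 × 6.304 = 5623 N.

5620 N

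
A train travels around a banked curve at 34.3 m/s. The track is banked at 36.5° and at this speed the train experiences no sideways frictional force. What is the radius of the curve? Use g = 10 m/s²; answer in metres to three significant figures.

Frictionless banking: tanθ = v²/(rg), so r = v²/(g tanθ).
r = (34.3)²/(10.0 × tan 36.5°) = 1176/(10.0 × 0.7400) = 1176/7.400 = 159.0 m.

159 m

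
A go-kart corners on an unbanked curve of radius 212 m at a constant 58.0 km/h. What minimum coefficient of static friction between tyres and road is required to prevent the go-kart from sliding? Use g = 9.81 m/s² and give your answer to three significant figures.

0.125

v = 58.0/3.6 = 16.11 m/s.
Friction provides the centripetal force: μ_s m g = m v²/r, so μ_s = v²/(g r) = (16.11)²/(9.81 × 212) = 259.6/2080 = 0.1248.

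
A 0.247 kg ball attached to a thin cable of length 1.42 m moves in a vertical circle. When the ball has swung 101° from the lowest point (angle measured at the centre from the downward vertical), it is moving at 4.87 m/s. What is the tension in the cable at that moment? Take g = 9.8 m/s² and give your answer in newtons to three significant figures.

3.66 N

Take the radial direction toward the centre of the circle as positive. The component of the weight along the string toward the centre is −mg cos φ (φ measured from the bottom), so Newton's second law along the string gives T − mg cos φ = m v²/r.
cos 101° = -0.1908, so T = m(v²/r + g cos φ) = 0.247 × ((4.87)²/1.42 + 9.8 × -0.1908) = 0.247 × (16.70 + (-1.870)) = 0.247 × 14.83 = 3.664 N.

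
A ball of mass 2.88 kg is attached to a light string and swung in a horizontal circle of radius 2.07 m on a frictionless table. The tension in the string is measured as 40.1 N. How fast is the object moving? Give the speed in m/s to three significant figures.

T = m v²/r ⇒ v = √(T r / m) = √(40.1 × 2.07 / 2.88) = √28.82 = 5.369 m/s.

5.37 m/s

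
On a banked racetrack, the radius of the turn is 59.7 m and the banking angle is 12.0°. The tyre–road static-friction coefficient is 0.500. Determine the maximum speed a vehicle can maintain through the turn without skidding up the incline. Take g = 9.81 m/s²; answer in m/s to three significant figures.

At the maximum speed, friction acts down the slope at its limiting value f = μN. Radially (horizontal, toward centre): N sinθ + μN cosθ = mv²/r. Vertically: N cosθ − μN sinθ = mg.
Dividing: v² = r g (sinθ + μcosθ)/(cosθ − μsinθ).
sinθ + μcosθ = 0.2079 + 0.500×0.9781 = 0.6970; cosθ − μsinθ = 0.9781 − 0.500×0.2079 = 0.8742.
v² = 59.7 × 9.81 × 0.6970/0.8742 = 466.9 m²/s², so v = 21.61 m/s.

21.6 m/s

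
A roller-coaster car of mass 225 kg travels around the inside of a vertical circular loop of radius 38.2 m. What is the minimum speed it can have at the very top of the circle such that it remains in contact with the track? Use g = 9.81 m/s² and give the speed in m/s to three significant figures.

At the top, both weight mg and N point toward the centre: N + mg = mv²/r.
At minimum speed N → 0, so mg = mv_min²/r ⇒ v_min = √(g r) = √(9.81 × 38.2) = 19.36 m/s.

19.4 m/s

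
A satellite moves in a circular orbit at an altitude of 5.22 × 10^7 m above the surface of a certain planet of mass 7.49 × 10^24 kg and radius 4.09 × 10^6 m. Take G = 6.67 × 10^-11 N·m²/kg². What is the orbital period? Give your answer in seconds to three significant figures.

r = R + h = 4.09 × 10^6 + 5.22 × 10^7 = 5.629 × 10^7 m. Gravity provides the centripetal force: G M m / r² = m v² / r ⇒ v = √(GM/r) = 2979 m/s.
T = 2πr/v = 2π × 5.629 × 10^7 / 2979 = 118700 s.

119000 s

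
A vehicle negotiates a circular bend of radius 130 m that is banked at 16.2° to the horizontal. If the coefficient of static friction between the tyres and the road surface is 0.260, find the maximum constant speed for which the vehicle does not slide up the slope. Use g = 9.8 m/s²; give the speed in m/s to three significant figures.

27.5 m/s

At the maximum speed, friction acts down the slope at its limiting value f = μN. Radially (horizontal, toward centre): N sinθ + μN cosθ = mv²/r. Vertically: N cosθ − μN sinθ = mg.
Dividing: v² = r g (sinθ + μcosθ)/(cosθ − μsinθ).
sinθ + μcosθ = 0.2790 + 0.260×0.9603 = 0.5287; cosθ − μsinθ = 0.9603 − 0.260×0.2790 = 0.8878.
v² = 130 × 9.8 × 0.5287/0.8878 = 758.7 m²/s², so v = 27.54 m/s.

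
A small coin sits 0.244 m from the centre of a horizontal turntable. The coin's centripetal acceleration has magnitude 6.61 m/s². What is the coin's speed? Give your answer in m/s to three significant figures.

a_c = v²/r ⇒ v = √(a_c · r) = √(6.61 × 0.244) = √1.613 = 1.270 m/s.

1.27 m/s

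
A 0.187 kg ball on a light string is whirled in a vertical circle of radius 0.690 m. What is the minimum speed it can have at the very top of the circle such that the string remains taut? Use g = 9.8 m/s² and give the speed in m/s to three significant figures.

2.60 m/s

At the top, both weight mg and T point toward the centre: T + mg = mv²/r.
At minimum speed T → 0, so mg = mv_min²/r ⇒ v_min = √(g r) = √(9.8 × 0.690) = 2.600 m/s.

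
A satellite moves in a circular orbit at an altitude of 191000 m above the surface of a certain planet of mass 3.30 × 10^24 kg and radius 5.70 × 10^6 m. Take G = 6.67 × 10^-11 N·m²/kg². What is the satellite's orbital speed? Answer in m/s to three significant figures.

6110 m/s

Orbital radius r = R + h = 5.70 × 10^6 + 191000 = 5.891 × 10^6 m.
Gravity supplies the centripetal force: G M m / r² = m v² / r, so v = √(GM/r).
v = √(6.67 × 10^-11 × 3.30 × 10^24 / 5.891 × 10^6) = √(3.736 × 10^7) = 6113 m/s.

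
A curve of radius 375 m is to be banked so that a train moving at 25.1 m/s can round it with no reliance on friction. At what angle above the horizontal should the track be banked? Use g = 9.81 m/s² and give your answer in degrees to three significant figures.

With no friction, the horizontal component of the normal force provides the centripetal force: N sinθ = mv²/r, while N cosθ = mg vertically.
Dividing: tanθ = v²/(r g) = (25.1)²/(375 × 9.81) = 630.0/3679 = 0.1713.
θ = arctan(0.1713) = 9.718°.

9.72°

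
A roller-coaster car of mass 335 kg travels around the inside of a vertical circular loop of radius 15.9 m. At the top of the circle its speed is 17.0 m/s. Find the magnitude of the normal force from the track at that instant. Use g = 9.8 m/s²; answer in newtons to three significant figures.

2810 N

At the top, both N and the weight mg point inward (toward the centre), so N + mg = mv²/r.
N = m(v²/r − g) = 335 × ((17.0)²/15.9 − 9.8) = 335 × (18.18 − 9.8) = 335 × 8.376 = 2806 N.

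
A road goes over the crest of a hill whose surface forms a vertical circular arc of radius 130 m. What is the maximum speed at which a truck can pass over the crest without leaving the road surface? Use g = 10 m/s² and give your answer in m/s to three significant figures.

At the crest the centre of the circle is below the truck, so the net downward (centripetal) force is mg − N = mv²/r.
The truck leaves the road when N → 0, giving v_max = √(g r) = √(10.0 × 130) = 36.06 m/s.

36.1 m/s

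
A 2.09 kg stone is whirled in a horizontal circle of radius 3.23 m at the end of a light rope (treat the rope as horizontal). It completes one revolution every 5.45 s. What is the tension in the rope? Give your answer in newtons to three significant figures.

v = 2πr/T = 2π × 3.23/5.45 = 3.724 m/s.
The tension is the only horizontal force, so it supplies the full centripetal force: T = m v²/r = 2.09 × (3.724)²/3.23 = 2.09 × 13.87/3.23 = 8.973 N.

8.97 N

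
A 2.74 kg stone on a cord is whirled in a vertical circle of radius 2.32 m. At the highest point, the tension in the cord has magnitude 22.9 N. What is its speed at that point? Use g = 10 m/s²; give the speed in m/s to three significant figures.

6.53 m/s

At the top, T + mg = mv²/r, so v = √(r(T/m + g)) = √(2.32 × (22.9/2.74 + 10.0)) = √(2.32 × 18.36) = √42.59 = 6.526 m/s.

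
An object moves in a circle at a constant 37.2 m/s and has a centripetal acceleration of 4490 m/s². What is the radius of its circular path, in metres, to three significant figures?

0.308 m

a_c = v²/r ⇒ r = v²/a_c = (37.2)²/4490 = 1384/4490 = 0.3082 m.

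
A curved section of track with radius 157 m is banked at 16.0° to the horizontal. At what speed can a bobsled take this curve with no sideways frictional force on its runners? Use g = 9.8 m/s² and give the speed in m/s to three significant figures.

On a frictionless banked curve, N sinθ = mv²/r and N cosθ = mg, so tanθ = v²/(rg).
v = √(r g tanθ) = √(157 × 9.8 × tan 16.0°) = √(157 × 9.8 × 0.2867) = √441.2 = 21.00 m/s.

21.0 m/s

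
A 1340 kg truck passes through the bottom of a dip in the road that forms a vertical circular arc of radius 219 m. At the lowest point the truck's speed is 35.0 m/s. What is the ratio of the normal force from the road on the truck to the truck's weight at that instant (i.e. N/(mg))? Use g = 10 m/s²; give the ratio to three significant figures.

At the bottom, N − mg = mv²/r, so N = m(v²/r + g) and N/(mg) = v²/(rg) + 1 = (35.0)²/(219 × 10.0) + 1 = 0.5594 + 1 = 1.559.

1.56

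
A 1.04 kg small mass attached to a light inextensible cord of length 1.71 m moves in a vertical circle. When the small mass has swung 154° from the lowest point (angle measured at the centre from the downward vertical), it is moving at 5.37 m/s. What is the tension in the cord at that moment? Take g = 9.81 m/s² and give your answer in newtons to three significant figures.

Take the radial direction toward the centre of the circle as positive. The component of the weight along the string toward the centre is −mg cos φ (φ measured from the bottom), so Newton's second law along the string gives T − mg cos φ = m v²/r.
cos 154° = -0.8988, so T = m(v²/r + g cos φ) = 1.04 × ((5.37)²/1.71 + 9.81 × -0.8988) = 1.04 × (16.86 + (-8.817)) = 1.04 × 8.047 = 8.368 N.

8.37 N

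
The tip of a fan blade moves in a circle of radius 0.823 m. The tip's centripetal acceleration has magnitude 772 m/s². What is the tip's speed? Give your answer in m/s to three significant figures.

25.2 m/s

a_c = v²/r ⇒ v = √(a_c · r) = √(772 × 0.823) = √635.4 = 25.21 m/s.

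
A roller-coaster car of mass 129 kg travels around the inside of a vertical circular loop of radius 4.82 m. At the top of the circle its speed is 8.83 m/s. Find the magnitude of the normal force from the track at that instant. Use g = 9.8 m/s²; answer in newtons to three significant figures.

823 N

At the top, both N and the weight mg point inward (toward the centre), so N + mg = mv²/r.
N = m(v²/r − g) = 129 × ((8.83)²/4.82 − 9.8) = 129 × (16.18 − 9.8) = 129 × 6.376 = 822.5 N.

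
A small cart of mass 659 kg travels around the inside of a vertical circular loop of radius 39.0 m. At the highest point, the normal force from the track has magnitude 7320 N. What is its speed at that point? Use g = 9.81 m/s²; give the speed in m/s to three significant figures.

At the top, N + mg = mv²/r, so v = √(r(N/m + g)) = √(39.0 × (7320/659 + 9.81)) = √(39.0 × 20.92) = √815.8 = 28.56 m/s.

28.6 m/s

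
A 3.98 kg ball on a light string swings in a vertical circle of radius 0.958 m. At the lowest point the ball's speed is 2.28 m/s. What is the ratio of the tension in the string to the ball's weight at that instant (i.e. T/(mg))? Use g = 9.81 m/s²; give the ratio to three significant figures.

At the bottom, T − mg = mv²/r, so T = m(v²/r + g) and T/(mg) = v²/(rg) + 1 = (2.28)²/(0.958 × 9.81) + 1 = 0.5531 + 1 = 1.553.

1.55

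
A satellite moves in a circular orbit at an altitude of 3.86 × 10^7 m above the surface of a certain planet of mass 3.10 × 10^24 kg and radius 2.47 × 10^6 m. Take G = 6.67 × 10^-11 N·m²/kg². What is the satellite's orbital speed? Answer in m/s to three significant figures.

2240 m/s

Orbital radius r = R + h = 2.47 × 10^6 + 3.86 × 10^7 = 4.107 × 10^7 m.
Gravity supplies the centripetal force: G M m / r² = m v² / r, so v = √(GM/r).
v = √(6.67 × 10^-11 × 3.10 × 10^24 / 4.107 × 10^7) = √(5.035 × 10^6) = 2244 m/s.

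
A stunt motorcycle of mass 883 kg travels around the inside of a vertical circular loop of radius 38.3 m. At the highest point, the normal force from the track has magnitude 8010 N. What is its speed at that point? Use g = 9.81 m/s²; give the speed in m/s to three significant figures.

26.9 m/s

At the top, N + mg = mv²/r, so v = √(r(N/m + g)) = √(38.3 × (8010/883 + 9.81)) = √(38.3 × 18.88) = √723.2 = 26.89 m/s.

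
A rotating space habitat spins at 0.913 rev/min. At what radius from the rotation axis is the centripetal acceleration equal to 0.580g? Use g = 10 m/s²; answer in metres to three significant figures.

634 m

ω = 0.913 rev/min × 2π/60 = 0.09561 rad/s.
a_c = ω²r = 0.580g ⇒ r = 0.580 × 10.0 / (0.09561)² = 5.800/0.009141 = 634.5 m.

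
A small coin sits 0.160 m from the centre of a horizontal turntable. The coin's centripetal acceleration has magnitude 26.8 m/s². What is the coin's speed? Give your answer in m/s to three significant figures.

2.07 m/s

a_c = v²/r ⇒ v = √(a_c · r) = √(26.8 × 0.160) = √4.288 = 2.071 m/s.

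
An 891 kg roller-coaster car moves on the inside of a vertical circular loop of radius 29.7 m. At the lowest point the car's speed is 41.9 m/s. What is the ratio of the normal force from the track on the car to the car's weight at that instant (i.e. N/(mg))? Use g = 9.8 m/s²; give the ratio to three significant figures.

7.03

At the bottom, N − mg = mv²/r, so N = m(v²/r + g) and N/(mg) = v²/(rg) + 1 = (41.9)²/(29.7 × 9.8) + 1 = 6.032 + 1 = 7.032.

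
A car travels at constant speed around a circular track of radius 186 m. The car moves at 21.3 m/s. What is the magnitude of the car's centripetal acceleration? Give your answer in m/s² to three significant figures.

2.44 m/s²

a_c = v²/r = (21.30)²/186 = 453.7/186 = 2.439 m/s².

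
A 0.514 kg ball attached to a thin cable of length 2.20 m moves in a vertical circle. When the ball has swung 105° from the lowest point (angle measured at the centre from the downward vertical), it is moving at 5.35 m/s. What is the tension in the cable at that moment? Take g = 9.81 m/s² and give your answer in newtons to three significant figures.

5.38 N

Take the radial direction toward the centre of the circle as positive. The component of the weight along the string toward the centre is −mg cos φ (φ measured from the bottom), so Newton's second law along the string gives T − mg cos φ = m v²/r.
cos 105° = -0.2588, so T = m(v²/r + g cos φ) = 0.514 × ((5.35)²/2.20 + 9.81 × -0.2588) = 0.514 × (13.01 + (-2.539)) = 0.514 × 10.47 = 5.382 N.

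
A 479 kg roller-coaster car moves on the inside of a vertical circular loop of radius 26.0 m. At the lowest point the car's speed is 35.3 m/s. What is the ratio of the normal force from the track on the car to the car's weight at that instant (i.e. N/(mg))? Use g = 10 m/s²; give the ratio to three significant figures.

At the bottom, N − mg = mv²/r, so N = m(v²/r + g) and N/(mg) = v²/(rg) + 1 = (35.3)²/(26.0 × 10.0) + 1 = 4.793 + 1 = 5.793.

5.79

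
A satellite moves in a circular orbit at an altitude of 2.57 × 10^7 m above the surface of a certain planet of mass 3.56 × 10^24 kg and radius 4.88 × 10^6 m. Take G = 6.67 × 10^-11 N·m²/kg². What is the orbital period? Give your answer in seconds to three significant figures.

r = R + h = 4.88 × 10^6 + 2.57 × 10^7 = 3.058 × 10^7 m. Gravity provides the centripetal force: G M m / r² = m v² / r ⇒ v = √(GM/r) = 2787 m/s.
T = 2πr/v = 2π × 3.058 × 10^7 / 2787 = 68950 s.

69000 s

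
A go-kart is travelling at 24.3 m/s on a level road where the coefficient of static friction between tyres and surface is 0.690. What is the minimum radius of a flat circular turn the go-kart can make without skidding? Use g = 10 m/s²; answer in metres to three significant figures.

At the limit, μ_s m g = m v²/r, so r_min = v²/(μ_s g) = (24.3)²/(0.690 × 10.0) = 590.5/6.900 = 85.58 m.

85.6 m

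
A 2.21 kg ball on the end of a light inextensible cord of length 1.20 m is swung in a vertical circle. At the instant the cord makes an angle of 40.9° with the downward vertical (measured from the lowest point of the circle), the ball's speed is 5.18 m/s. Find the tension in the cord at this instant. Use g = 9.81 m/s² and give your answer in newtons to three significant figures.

65.8 N

Take the radial direction toward the centre of the circle as positive. The component of the weight along the string toward the centre is −mg cos φ (φ measured from the bottom), so Newton's second law along the string gives T − mg cos φ = m v²/r.
cos 40.9° = 0.7559, so T = m(v²/r + g cos φ) = 2.21 × ((5.18)²/1.20 + 9.81 × 0.7559) = 2.21 × (22.36 + (7.415)) = 2.21 × 29.78 = 65.80 N.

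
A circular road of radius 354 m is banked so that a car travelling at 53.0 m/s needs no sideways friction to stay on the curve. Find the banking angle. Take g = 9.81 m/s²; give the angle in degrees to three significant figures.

For a frictionless banked turn: horizontally N sinθ = mv²/r and vertically N cosθ = mg.
Dividing: tanθ = v²/(r g) = (53.0)²/(354 × 9.81) = 2809/3473 = 0.8089.
θ = arctan(0.8089) = 38.97°.

39.0°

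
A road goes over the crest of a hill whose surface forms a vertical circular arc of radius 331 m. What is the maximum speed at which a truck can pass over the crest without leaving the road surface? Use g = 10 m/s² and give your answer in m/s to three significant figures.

At the crest the centre of the circle is below the truck, so the net downward (centripetal) force is mg − N = mv²/r.
The truck leaves the road when N → 0, giving v_max = √(g r) = √(10.0 × 331) = 57.53 m/s.

57.5 m/s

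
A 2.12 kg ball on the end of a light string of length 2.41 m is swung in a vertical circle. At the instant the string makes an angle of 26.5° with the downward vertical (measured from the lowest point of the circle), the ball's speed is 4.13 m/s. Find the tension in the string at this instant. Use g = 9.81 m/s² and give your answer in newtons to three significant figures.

Take the radial direction toward the centre of the circle as positive. The component of the weight along the string toward the centre is −mg cos φ (φ measured from the bottom), so Newton's second law along the string gives T − mg cos φ = m v²/r.
cos 26.5° = 0.8949, so T = m(v²/r + g cos φ) = 2.12 × ((4.13)²/2.41 + 9.81 × 0.8949) = 2.12 × (7.078 + (8.779)) = 2.12 × 15.86 = 33.62 N.

33.6 N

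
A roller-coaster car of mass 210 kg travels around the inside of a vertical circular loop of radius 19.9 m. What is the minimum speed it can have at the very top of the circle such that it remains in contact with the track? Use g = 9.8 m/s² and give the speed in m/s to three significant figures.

14.0 m/s

At the top, both weight mg and N point toward the centre: N + mg = mv²/r.
At minimum speed N → 0, so mg = mv_min²/r ⇒ v_min = √(g r) = √(9.8 × 19.9) = 13.96 m/s.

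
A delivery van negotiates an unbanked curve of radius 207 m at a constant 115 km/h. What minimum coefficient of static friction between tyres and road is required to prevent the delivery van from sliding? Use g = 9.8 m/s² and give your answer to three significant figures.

v = 115/3.6 = 31.94 m/s.
Friction provides the centripetal force: μ_s m g = m v²/r, so μ_s = v²/(g r) = (31.94)²/(9.8 × 207) = 1020/2029 = 0.5030.

0.503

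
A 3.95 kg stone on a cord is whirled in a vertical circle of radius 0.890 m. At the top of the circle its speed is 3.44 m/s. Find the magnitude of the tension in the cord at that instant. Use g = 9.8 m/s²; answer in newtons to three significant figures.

13.8 N

At the top, both T and the weight mg point inward (toward the centre), so T + mg = mv²/r.
T = m(v²/r − g) = 3.95 × ((3.44)²/0.890 − 9.8) = 3.95 × (13.30 − 9.8) = 3.95 × 3.496 = 13.81 N.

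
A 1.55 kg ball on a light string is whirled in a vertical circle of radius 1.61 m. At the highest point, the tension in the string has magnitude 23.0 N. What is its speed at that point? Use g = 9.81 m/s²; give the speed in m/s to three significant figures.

6.30 m/s

At the top, T + mg = mv²/r, so v = √(r(T/m + g)) = √(1.61 × (23.0/1.55 + 9.81)) = √(1.61 × 24.65) = √39.68 = 6.300 m/s.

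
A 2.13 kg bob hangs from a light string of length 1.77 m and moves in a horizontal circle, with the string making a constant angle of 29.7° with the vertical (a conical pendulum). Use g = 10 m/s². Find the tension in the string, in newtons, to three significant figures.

24.5 N

Vertically the bob has no acceleration, so T cosθ = mg.
T = mg/cosθ = 2.13 × 10.0 / cos 29.7° = 21.30/0.8686 = 24.52 N.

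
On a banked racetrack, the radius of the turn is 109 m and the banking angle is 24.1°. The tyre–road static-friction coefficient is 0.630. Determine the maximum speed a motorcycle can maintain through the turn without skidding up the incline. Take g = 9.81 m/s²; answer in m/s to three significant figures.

40.0 m/s

At the maximum speed, friction acts down the slope at its limiting value f = μN. Radially (horizontal, toward centre): N sinθ + μN cosθ = mv²/r. Vertically: N cosθ − μN sinθ = mg.
Dividing: v² = r g (sinθ + μcosθ)/(cosθ − μsinθ).
sinθ + μcosθ = 0.4083 + 0.630×0.9128 = 0.9834; cosθ − μsinθ = 0.9128 − 0.630×0.4083 = 0.6556.
v² = 109 × 9.81 × 0.9834/0.6556 = 1604 m²/s², so v = 40.05 m/s.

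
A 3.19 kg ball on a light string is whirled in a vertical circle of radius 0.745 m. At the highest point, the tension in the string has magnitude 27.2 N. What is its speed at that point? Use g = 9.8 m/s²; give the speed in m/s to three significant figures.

3.70 m/s

At the top, T + mg = mv²/r, so v = √(r(T/m + g)) = √(0.745 × (27.2/3.19 + 9.8)) = √(0.745 × 18.33) = √13.65 = 3.695 m/s.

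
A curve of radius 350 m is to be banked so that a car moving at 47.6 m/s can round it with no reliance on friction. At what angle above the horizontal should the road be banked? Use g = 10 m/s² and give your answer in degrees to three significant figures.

32.9°

With no friction, the horizontal component of the normal force provides the centripetal force: N sinθ = mv²/r, while N cosθ = mg vertically.
Dividing: tanθ = v²/(r g) = (47.6)²/(350 × 10.0) = 2266/3500 = 0.6474.
θ = arctan(0.6474) = 32.92°.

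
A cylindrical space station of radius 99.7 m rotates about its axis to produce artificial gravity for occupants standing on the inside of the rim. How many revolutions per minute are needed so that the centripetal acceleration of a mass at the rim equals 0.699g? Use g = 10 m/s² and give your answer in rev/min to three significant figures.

Require ω²r = 0.699g, so ω = √(0.699 × 10.0/99.7) = 0.2648 rad/s.
In rev/min: ω × 60/(2π) = 0.2648 × 60/(2π) = 2.528 rev/min.

2.53 rev/min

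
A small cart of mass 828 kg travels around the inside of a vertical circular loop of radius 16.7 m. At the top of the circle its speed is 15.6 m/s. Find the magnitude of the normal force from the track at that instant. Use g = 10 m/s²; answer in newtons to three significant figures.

At the top, both N and the weight mg point inward (toward the centre), so N + mg = mv²/r.
N = m(v²/r − g) = 828 × ((15.6)²/16.7 − 10.0) = 828 × (14.57 − 10.0) = 828 × 4.572 = 3786 N.

3790 N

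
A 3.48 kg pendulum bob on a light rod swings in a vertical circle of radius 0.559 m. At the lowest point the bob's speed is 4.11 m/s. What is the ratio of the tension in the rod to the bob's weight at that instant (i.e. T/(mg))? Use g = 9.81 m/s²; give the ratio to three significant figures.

At the bottom, T − mg = mv²/r, so T = m(v²/r + g) and T/(mg) = v²/(rg) + 1 = (4.11)²/(0.559 × 9.81) + 1 = 3.080 + 1 = 4.080.

4.08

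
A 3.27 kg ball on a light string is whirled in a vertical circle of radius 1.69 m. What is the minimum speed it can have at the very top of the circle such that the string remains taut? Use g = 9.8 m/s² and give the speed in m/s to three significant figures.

4.07 m/s

At the highest point the centre is directly below, so both the weight and T act inward: T + mg = mv²/r.
At minimum speed T → 0, so mg = mv_min²/r ⇒ v_min = √(g r) = √(9.8 × 1.69) = 4.070 m/s.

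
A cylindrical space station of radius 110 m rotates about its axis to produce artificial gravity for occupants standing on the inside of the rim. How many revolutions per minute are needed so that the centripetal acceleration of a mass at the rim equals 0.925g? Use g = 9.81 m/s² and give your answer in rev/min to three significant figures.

Require ω²r = 0.925g, so ω = √(0.925 × 9.81/110) = 0.2872 rad/s.
In rev/min: ω × 60/(2π) = 0.2872 × 60/(2π) = 2.743 rev/min.

2.74 rev/min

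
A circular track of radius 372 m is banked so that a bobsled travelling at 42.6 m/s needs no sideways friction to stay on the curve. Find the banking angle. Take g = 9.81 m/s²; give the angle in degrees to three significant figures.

26.4°

For a frictionless banked turn: horizontally N sinθ = mv²/r and vertically N cosθ = mg.
Dividing: tanθ = v²/(r g) = (42.6)²/(372 × 9.81) = 1815/3649 = 0.4973.
θ = arctan(0.4973) = 26.44°.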